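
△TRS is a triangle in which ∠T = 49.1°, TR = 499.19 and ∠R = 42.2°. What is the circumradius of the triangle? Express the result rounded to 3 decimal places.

The third angle is ∠S = 180° − ∠T − ∠R = 88.70°.
Law of sines: RS = TR·sin T/sin S ≈ 377.41.
Law of sines: ST = TR·sin R/sin S ≈ 335.4.
Circumradius = TR/(2 sin S) ≈ 249.66.

249.659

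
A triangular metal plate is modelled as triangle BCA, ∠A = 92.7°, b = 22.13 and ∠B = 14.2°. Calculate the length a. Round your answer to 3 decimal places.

The third angle is ∠C = 180° − ∠A − ∠B = 73.10°.
Law of sines: a = b·sin A/sin B ≈ 90.113.

90.113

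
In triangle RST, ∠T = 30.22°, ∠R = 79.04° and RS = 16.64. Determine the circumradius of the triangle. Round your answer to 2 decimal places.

16.53

The third angle is ∠S = 180° − ∠T − ∠R = 70.74°.
Law of sines: ST = RS·sin R/sin T ≈ 32.457.
Law of sines: TR = RS·sin S/sin T ≈ 31.21.
Circumradius = RS/(2 sin T) ≈ 16.53.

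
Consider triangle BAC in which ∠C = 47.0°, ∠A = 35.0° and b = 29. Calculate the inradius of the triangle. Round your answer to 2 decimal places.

The third angle is ∠B = 180° − ∠A − ∠C = 98.00°.
Law of sines: a = b·sin A/sin B ≈ 16.797.
Law of sines: c = b·sin C/sin B ≈ 21.418.
Area = ½·b·a·sin C ≈ 178.13.
Semiperimeter s = (29+16.797+21.418)/2 = 33.607.
Inradius = area/s = 178.13/33.607 ≈ 5.3003.

5.30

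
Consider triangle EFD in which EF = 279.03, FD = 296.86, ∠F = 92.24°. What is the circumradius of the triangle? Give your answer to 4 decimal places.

By the law of cosines, DE² = EF² + FD² − 2·EF·FD·cos F = 1.7246e+05, so DE ≈ 415.28.
Area = ½·EF·FD·sin F ≈ 41385.
Circumradius = DE/(2 sin F) ≈ 207.8.

207.7995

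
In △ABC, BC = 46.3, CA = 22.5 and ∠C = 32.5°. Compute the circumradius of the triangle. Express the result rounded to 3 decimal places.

By the law of cosines, AB² = BC² + CA² − 2·BC·CA·cos C = 892.73, so AB ≈ 29.879.
Area = ½·BC·CA·sin C ≈ 279.87.
Circumradius = AB/(2 sin C) ≈ 27.804.

27.804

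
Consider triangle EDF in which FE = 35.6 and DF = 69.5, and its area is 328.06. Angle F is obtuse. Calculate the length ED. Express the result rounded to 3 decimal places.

104.254

From area = ½·DF·FE·sin F, we get sin F = 2·area/(DF·FE) ≈ 0.26518.
Taking the obtuse solution, ∠F ≈ 164.62°.
Law of cosines then gives ED ≈ 104.25.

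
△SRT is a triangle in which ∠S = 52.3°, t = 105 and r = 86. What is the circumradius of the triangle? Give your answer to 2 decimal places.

By the law of cosines, s² = r² + t² − 2·r·t·cos S = 7376.8, so s ≈ 85.888.
Area = ½·r·t·sin S ≈ 3572.4.
Circumradius = s/(2 sin S) ≈ 54.276.

54.28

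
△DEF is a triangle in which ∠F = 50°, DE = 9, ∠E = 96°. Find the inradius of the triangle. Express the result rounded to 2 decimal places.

r ≈ 2.16

The third angle is ∠D = 180° − ∠E − ∠F = 34.00°.
Law of sines: EF = DE·sin D/sin F ≈ 6.5698.
Law of sines: FD = DE·sin E/sin F ≈ 11.684.
Area = ½·DE·EF·sin E ≈ 29.402.
Semiperimeter s = (6.5698+11.684+9)/2 = 13.627.
Inradius = area/s = 29.402/13.627 ≈ 2.1576.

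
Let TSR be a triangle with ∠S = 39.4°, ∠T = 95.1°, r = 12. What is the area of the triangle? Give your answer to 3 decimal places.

63.820

The third angle is ∠R = 180° − ∠T − ∠S = 45.50°.
Law of sines: t = r·sin T/sin R ≈ 16.758.
Law of sines: s = r·sin S/sin R ≈ 10.679.
Area = ½·r·t·sin S ≈ 63.82.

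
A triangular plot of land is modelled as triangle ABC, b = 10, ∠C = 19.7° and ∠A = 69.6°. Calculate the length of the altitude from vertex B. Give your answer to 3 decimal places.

The third angle is ∠B = 180° − ∠C − ∠A = 90.70°.
Law of sines: a = b·sin A/sin B ≈ 9.3735.
Law of sines: c = b·sin C/sin B ≈ 3.3712.
Area = ½·b·a·sin C ≈ 15.799.
The altitude from B has length 2·area/b ≈ 3.1598.

3.160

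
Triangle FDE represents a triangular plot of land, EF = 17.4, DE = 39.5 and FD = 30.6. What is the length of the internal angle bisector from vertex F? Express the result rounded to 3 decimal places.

13.110

By the law of cosines, cos F = (EF² + FD² − DE²) / (2·EF·FD) ≈ -0.30156, so ∠F ≈ 107.55°.
The bisector from F has length 2·EF·FD·cos(∠F/2)/(EF+FD) ≈ 13.11.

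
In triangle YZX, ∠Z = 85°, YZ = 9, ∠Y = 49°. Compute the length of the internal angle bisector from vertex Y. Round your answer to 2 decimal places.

The third angle is ∠X = 180° − ∠Y − ∠Z = 46.00°.
Law of sines: ZX = YZ·sin Y/sin X ≈ 9.4425.
Law of sines: XY = YZ·sin Z/sin X ≈ 12.464.
The bisector from Y has length 2·XY·YZ·cos(∠Y/2)/(XY+YZ) ≈ 9.5113.

t_Y ≈ 9.51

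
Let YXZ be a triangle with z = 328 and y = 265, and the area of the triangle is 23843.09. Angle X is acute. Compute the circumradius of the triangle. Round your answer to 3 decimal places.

From area = ½·z·y·sin X, we get sin X = 2·area/(z·y) ≈ 0.54862.
Taking the acute solution, ∠X ≈ 33.27°.
Law of cosines then gives x ≈ 180.18.
Circumradius = x/(2 sin X) ≈ 164.22.

164.216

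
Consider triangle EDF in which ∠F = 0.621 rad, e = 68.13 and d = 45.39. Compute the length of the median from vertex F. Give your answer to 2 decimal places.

By the law of cosines, f² = e² + d² − 2·e·d·cos F = 1671.8, so f ≈ 40.888.
Median from F: ½√(2·e² + 2·d² − f²) ≈ 54.157.

54.16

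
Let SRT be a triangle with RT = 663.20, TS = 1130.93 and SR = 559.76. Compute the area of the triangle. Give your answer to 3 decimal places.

Semiperimeter s = (663.2 + 1130.9 + 559.76)/2 = 1176.9.
Heron's formula: area = √(1176.9·513.75·46.015·617.19) ≈ 1.3104e+05.

area ≈ 131041.629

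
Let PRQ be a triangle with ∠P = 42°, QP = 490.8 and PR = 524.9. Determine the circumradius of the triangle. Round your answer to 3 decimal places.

273.029

By the law of cosines, RQ² = QP² + PR² − 2·QP·PR·cos P = 1.3351e+05, so RQ ≈ 365.38.
Area = ½·QP·PR·sin P ≈ 86191.
Circumradius = RQ/(2 sin P) ≈ 273.03.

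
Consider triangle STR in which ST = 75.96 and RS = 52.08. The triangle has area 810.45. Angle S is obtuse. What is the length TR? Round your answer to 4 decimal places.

125.2981

From area = ½·RS·ST·sin S, we get sin S = 2·area/(RS·ST) ≈ 0.40973.
Taking the obtuse solution, ∠S ≈ 2.719 rad.
Law of cosines then gives TR ≈ 125.3.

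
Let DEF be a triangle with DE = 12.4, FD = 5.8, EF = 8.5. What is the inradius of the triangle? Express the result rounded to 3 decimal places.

1.614

Semiperimeter s = (8.5 + 5.8 + 12.4)/2 = 13.35.
Heron's formula: area = √(13.35·4.85·7.55·0.95) ≈ 21.55.
Inradius = area/s = 21.55/13.35 ≈ 1.6142.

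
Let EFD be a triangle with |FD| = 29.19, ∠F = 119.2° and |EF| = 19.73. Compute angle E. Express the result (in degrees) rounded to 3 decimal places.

By the law of cosines, |DE|² = |EF|² + |FD|² − 2·|EF|·|FD|·cos F = 1803.3, so |DE| ≈ 42.465.
Law of cosines again: cos E = (|DE|² + |EF|² − |FD|²)/(2·|DE|·|EF|) ≈ 0.79997, so ∠E ≈ 36.87°.

∠E ≈ 36.873°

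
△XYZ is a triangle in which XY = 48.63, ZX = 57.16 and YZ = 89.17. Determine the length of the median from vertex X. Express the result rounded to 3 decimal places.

28.779

Median from X: ½√(2·ZX² + 2·XY² − YZ²) ≈ 28.779.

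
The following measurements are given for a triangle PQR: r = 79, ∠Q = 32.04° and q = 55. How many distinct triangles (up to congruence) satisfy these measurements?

2

r·sin Q = 79·sin(32.04°) ≈ 41.91.
Since r sin Q < q < r (41.91 < 55 < 79), two triangles exist.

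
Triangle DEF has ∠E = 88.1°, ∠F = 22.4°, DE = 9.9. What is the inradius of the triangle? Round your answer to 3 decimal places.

The third angle is ∠D = 180° − ∠E − ∠F = 69.50°.
Law of sines: EF = DE·sin D/sin F ≈ 24.334.
Law of sines: FD = DE·sin E/sin F ≈ 25.965.
Area = ½·DE·EF·sin E ≈ 120.39.
Semiperimeter s = (24.334+25.965+9.9)/2 = 30.1.
Inradius = area/s = 120.39/30.1 ≈ 3.9996.

r ≈ 4.000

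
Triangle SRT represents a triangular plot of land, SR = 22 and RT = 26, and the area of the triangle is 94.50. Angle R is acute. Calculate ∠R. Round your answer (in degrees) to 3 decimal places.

From area = ½·SR·RT·sin R, we get sin R = 2·area/(SR·RT) ≈ 0.33042.
Taking the acute solution, ∠R ≈ 19.29°.

∠R ≈ 19.294°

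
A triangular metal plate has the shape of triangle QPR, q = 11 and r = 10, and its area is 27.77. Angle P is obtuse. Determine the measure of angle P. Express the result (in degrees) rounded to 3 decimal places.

∠P ≈ 149.675°

From area = ½·r·q·sin P, we get sin P = 2·area/(r·q) ≈ 0.50491.
Taking the obtuse solution, ∠P ≈ 149.67°.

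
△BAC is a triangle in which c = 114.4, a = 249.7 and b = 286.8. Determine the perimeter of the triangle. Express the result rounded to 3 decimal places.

perimeter ≈ 650.900

Perimeter = 286.8 + 249.7 + 114.4 = 650.9.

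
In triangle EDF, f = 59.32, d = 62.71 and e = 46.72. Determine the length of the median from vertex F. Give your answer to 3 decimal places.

Median from F: ½√(2·e² + 2·d² − f²) ≈ 46.668.

m_F ≈ 46.668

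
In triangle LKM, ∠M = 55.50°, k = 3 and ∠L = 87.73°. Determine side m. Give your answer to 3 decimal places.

The third angle is ∠K = 180° − ∠M − ∠L = 36.77°.
Law of sines: m = k·sin M/sin K ≈ 4.1302.

4.130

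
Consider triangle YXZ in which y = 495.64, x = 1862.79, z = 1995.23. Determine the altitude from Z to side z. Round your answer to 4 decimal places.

457.9395

Semiperimeter s = (495.64 + 1862.8 + 1995.2)/2 = 2176.8.
Heron's formula: area = √(2176.8·1681.2·314.04·181.6) ≈ 4.5685e+05.
The altitude from Z has length 2·area/z ≈ 457.94.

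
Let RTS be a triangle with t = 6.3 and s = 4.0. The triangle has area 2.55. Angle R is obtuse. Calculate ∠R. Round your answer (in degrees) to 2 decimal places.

From area = ½·t·s·sin R, we get sin R = 2·area/(t·s) ≈ 0.20238.
Taking the obtuse solution, ∠R ≈ 168.32°.

∠R ≈ 168.32°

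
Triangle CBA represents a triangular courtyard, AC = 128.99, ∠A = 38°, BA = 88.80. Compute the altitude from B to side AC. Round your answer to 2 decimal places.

h_B ≈ 54.67

By the law of cosines, CB² = BA² + AC² − 2·BA·AC·cos A = 6471.6, so CB ≈ 80.446.
Area = ½·BA·AC·sin A ≈ 3526.
The altitude from B has length 2·area/AC ≈ 54.671.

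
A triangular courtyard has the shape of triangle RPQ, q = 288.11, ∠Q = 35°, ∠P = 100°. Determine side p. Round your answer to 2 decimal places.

The third angle is ∠R = 180° − ∠P − ∠Q = 45.00°.
Law of sines: p = q·sin P/sin Q ≈ 494.67.

494.67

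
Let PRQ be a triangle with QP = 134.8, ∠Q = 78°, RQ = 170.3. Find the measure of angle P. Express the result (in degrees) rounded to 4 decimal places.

∠P ≈ 59.1767°

By the law of cosines, PR² = RQ² + QP² − 2·RQ·QP·cos Q = 37627, so PR ≈ 193.98.
Law of cosines again: cos P = (QP² + PR² − RQ²)/(2·QP·PR) ≈ 0.51239, so ∠P ≈ 59.18°.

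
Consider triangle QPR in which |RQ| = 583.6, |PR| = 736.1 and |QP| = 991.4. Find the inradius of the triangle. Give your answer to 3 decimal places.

r ≈ 184.606

Semiperimeter s = (736.1 + 583.6 + 991.4)/2 = 1155.5.
Heron's formula: area = √(1155.5·419.45·571.95·164.15) ≈ 2.1332e+05.
Inradius = area/s = 2.1332e+05/1155.5 ≈ 184.61.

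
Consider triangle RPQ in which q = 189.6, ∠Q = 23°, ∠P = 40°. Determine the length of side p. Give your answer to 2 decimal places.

The third angle is ∠R = 180° − ∠P − ∠Q = 117.00°.
Law of sines: p = q·sin P/sin Q ≈ 311.91.

311.91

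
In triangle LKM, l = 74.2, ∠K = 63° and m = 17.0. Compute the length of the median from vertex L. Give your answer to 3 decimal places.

By the law of cosines, k² = m² + l² − 2·m·l·cos K = 4649.3, so k ≈ 68.186.
Median from L: ½√(2·k² + 2·m² − l²) ≈ 33.057.

m_L ≈ 33.057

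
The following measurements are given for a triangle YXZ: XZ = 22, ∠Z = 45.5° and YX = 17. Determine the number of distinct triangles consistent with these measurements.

2

XZ·sin Z = 22·sin(45.5°) ≈ 15.69.
Since XZ sin Z < YX < XZ (15.69 < 17 < 22), two triangles exist.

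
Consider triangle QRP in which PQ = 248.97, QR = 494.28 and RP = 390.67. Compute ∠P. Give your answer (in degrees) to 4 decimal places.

By the law of cosines, cos P = (RP² + PQ² − QR²) / (2·RP·PQ) ≈ -0.15269, so ∠P ≈ 98.78°.

98.7831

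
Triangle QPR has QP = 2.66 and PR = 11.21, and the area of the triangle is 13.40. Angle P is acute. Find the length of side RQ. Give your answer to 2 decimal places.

10.32

From area = ½·QP·PR·sin P, we get sin P = 2·area/(QP·PR) ≈ 0.89877.
Taking the acute solution, ∠P ≈ 64.00°.
Law of cosines then gives RQ ≈ 10.324.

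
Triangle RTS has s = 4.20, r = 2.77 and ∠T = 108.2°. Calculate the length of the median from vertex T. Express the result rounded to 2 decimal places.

2.12

By the law of cosines, t² = s² + r² − 2·s·r·cos T = 32.58, so t ≈ 5.7079.
Median from T: ½√(2·s² + 2·r² − t²) ≈ 2.124.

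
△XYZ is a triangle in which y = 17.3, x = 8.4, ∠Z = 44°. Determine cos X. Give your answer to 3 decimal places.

By the law of cosines, z² = x² + y² − 2·x·y·cos Z = 160.78, so z ≈ 12.68.
Law of cosines again: cos X = (y² + z² − x²)/(2·y·z) ≈ 0.88782, so ∠X ≈ 27.40°.

cos X ≈ 0.888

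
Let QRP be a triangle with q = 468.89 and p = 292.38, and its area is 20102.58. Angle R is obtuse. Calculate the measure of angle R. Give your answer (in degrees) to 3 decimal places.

∠R ≈ 162.946°

From area = ½·p·q·sin R, we get sin R = 2·area/(p·q) ≈ 0.29327.
Taking the obtuse solution, ∠R ≈ 162.95°.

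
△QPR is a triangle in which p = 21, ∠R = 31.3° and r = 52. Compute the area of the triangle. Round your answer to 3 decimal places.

area ≈ 375.226

Law of sines: sin P = p·sin R/r ≈ 0.20981.
Since r ≥ p, only the acute value applies: ∠P ≈ 12.11°.
Then ∠Q = 180° − ∠R − ∠P ≈ 136.59°.
Law of sines gives q = r·sin Q/sin R ≈ 68.786.
Area = ½·r·p·sin Q ≈ 375.23.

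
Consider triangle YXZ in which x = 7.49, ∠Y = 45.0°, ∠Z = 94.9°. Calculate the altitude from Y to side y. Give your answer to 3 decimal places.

h_Y ≈ 7.463

The third angle is ∠X = 180° − ∠Z − ∠Y = 40.10°.
Law of sines: y = x·sin Y/sin X ≈ 8.2224.
Law of sines: z = x·sin Z/sin X ≈ 11.586.
Area = ½·x·y·sin Z ≈ 30.68.
The altitude from Y has length 2·area/y ≈ 7.4626.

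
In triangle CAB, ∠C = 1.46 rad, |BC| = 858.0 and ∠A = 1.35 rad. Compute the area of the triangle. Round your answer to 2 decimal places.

The third angle is ∠B = π − ∠C − ∠A = 0.332 rad.
Law of sines: |AB| = |BC|·sin C/sin A ≈ 873.96.
Law of sines: |CA| = |BC|·sin B/sin A ≈ 286.27.
Area = ½·|BC|·|AB|·sin B ≈ 1.2206e+05.

122057.24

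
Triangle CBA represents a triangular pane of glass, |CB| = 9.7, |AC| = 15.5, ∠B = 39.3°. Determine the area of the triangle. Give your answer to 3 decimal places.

Law of sines: sin A = |CB|·sin B/|AC| ≈ 0.39637.
Since |AC| ≥ |CB|, only the acute value applies: ∠A ≈ 23.35°.
Then ∠C = 180° − ∠B − ∠A ≈ 117.35°.
Law of sines gives |BA| = |AC|·sin C/sin B ≈ 21.737.
Area = ½·|AC|·|CB|·sin C ≈ 66.773.

66.773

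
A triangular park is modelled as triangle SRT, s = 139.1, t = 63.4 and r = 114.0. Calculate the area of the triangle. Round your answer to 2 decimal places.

Semiperimeter p = (139.1 + 114 + 63.4)/2 = 158.25.
Heron's formula: area = √(158.25·19.15·44.25·94.85) ≈ 3566.4.

3566.41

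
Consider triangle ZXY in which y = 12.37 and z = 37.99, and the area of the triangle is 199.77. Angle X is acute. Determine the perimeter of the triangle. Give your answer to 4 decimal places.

perimeter ≈ 83.5481

From area = ½·y·z·sin X, we get sin X = 2·area/(y·z) ≈ 0.85020.
Taking the acute solution, ∠X ≈ 58.23°.
Law of cosines then gives x ≈ 33.188.
Perimeter = 37.99 + 33.188 + 12.37 = 83.548.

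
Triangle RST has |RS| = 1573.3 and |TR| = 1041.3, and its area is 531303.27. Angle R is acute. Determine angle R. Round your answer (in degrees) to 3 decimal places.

From area = ½·|TR|·|RS|·sin R, we get sin R = 2·area/(|TR|·|RS|) ≈ 0.64861.
Taking the acute solution, ∠R ≈ 40.44°.

∠R ≈ 40.437°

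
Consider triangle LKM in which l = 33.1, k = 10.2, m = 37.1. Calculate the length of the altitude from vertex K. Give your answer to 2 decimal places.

Semiperimeter s = (33.1 + 10.2 + 37.1)/2 = 40.2.
Heron's formula: area = √(40.2·7.1·30·3.1) ≈ 162.92.
The altitude from K has length 2·area/k ≈ 31.946.

h_K ≈ 31.95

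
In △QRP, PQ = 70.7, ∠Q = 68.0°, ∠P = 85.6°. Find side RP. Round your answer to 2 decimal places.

The third angle is ∠R = 180° − ∠P − ∠Q = 26.40°.
Law of sines: RP = PQ·sin Q/sin R ≈ 147.43.

147.43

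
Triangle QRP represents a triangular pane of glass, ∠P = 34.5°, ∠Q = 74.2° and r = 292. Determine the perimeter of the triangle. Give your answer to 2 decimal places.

The third angle is ∠R = 180° − ∠P − ∠Q = 71.30°.
Law of sines: q = r·sin Q/sin R ≈ 296.63.
Law of sines: p = r·sin P/sin R ≈ 174.61.
Semiperimeter s = (296.63+292+174.61)/2 = 381.62.
Perimeter = 296.63 + 292 + 174.61 = 763.23.

perimeter ≈ 763.23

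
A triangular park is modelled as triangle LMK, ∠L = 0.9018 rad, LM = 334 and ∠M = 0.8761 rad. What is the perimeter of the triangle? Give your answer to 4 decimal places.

perimeter ≈ 863.9235

The third angle is ∠K = π − ∠L − ∠M = 1.3637 rad.
Law of sines: MK = LM·sin L/sin K ≈ 267.73.
Law of sines: KL = LM·sin M/sin K ≈ 262.2.
Semiperimeter s = (267.73+262.2+334)/2 = 431.96.
Perimeter = 267.73 + 262.2 + 334 = 863.92.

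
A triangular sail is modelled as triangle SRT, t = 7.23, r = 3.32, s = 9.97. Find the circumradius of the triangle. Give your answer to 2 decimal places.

By the law of cosines, cos S = (r² + t² − s²) / (2·r·t) ≈ -0.75209, so ∠S ≈ 138.77°.
Circumradius = s/(2 sin S) ≈ 7.5638.

7.56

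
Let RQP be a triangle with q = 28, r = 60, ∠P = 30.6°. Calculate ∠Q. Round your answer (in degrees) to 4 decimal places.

21.6547

By the law of cosines, p² = r² + q² − 2·r·q·cos P = 1491.9, so p ≈ 38.625.
Law of cosines again: cos Q = (p² + r² − q²)/(2·p·r) ≈ 0.92942, so ∠Q ≈ 21.65°.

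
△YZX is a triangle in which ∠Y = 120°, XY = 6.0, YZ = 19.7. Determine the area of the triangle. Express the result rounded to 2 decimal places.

area ≈ 51.18

Area = ½·XY·YZ·sin Y ≈ 51.182.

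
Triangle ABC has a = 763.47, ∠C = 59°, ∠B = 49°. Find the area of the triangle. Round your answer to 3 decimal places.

The third angle is ∠A = 180° − ∠B − ∠C = 72.00°.
Law of sines: b = a·sin B/sin A ≈ 605.85.
Law of sines: c = a·sin C/sin A ≈ 688.1.
Area = ½·a·b·sin C ≈ 1.9824e+05.

area ≈ 198240.822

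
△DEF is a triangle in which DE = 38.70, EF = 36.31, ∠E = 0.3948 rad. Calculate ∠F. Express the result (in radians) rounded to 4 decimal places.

∠F ≈ 1.5314 rad

By the law of cosines, FD² = DE² + EF² − 2·DE·EF·cos E = 221.91, so FD ≈ 14.897.
Law of cosines again: cos F = (EF² + FD² − DE²)/(2·EF·FD) ≈ 0.03941, so ∠F ≈ 1.5314 rad.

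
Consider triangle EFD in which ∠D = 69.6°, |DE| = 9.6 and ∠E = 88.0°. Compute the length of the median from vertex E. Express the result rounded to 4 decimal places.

The third angle is ∠F = 180° − ∠D − ∠E = 22.40°.
Law of sines: |FD| = |DE|·sin E/sin F ≈ 25.177.
Law of sines: |EF| = |DE|·sin D/sin F ≈ 23.612.
Median from E: ½√(2·|DE|² + 2·|EF|² − |FD|²) ≈ 12.899.

m_E ≈ 12.8988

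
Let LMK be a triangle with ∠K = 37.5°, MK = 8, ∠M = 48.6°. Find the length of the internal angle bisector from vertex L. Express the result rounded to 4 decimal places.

3.6788

The third angle is ∠L = 180° − ∠M − ∠K = 93.90°.
Law of sines: KL = MK·sin M/sin L ≈ 6.0148.
Law of sines: LM = MK·sin K/sin L ≈ 4.8814.
The bisector from L has length 2·KL·LM·cos(∠L/2)/(KL+LM) ≈ 3.6788.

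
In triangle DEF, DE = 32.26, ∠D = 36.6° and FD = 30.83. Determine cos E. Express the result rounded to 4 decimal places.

By the law of cosines, EF² = FD² + DE² − 2·FD·DE·cos D = 394.27, so EF ≈ 19.856.
Law of cosines again: cos E = (DE² + EF² − FD²)/(2·DE·EF) ≈ 0.37817, so ∠E ≈ 67.78°.

0.3782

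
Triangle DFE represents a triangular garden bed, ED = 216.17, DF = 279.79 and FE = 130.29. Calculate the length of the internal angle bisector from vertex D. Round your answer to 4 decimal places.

By the law of cosines, cos D = (ED² + DF² − FE²) / (2·ED·DF) ≈ 0.89313, so ∠D ≈ 26.73°.
The bisector from D has length 2·ED·DF·cos(∠D/2)/(ED+DF) ≈ 237.29.

t_D ≈ 237.2934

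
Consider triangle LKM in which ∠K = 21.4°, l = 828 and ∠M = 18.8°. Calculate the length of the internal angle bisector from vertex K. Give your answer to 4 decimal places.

The third angle is ∠L = 180° − ∠K − ∠M = 139.80°.
Law of sines: k = l·sin K/sin L ≈ 468.07.
Law of sines: m = l·sin M/sin L ≈ 413.41.
The bisector from K has length 2·m·l·cos(∠K/2)/(m+l) ≈ 541.88.

541.8831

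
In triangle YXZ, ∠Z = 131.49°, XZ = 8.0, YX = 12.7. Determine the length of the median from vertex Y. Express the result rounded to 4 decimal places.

m_Y ≈ 9.0573

Law of sines: sin Y = XZ·sin Z/YX ≈ 0.47186.
Since YX ≥ XZ, only the acute value applies: ∠Y ≈ 28.15°.
Then ∠X = 180° − ∠Z − ∠Y ≈ 20.36°.
Law of sines gives ZY = YX·sin X/sin Z ≈ 5.8974.
Median from Y: ½√(2·ZY² + 2·YX² − XZ²) ≈ 9.0573.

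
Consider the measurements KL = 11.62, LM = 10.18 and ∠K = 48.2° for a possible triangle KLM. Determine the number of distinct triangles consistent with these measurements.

2

KL·sin K = 11.62·sin(48.2°) ≈ 8.662.
Since KL sin K < LM < KL (8.662 < 10.18 < 11.62), two triangles exist.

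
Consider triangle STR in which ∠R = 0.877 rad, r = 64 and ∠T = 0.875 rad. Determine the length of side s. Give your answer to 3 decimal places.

81.881

The third angle is ∠S = π − ∠T − ∠R = 1.390 rad.
Law of sines: s = r·sin S/sin R ≈ 81.881.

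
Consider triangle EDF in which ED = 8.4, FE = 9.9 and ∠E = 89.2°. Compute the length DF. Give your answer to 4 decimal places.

12.8937

By the law of cosines, DF² = FE² + ED² − 2·FE·ED·cos E = 166.25, so DF ≈ 12.894.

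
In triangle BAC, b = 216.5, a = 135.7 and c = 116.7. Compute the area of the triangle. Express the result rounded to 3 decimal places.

Semiperimeter s = (216.5 + 135.7 + 116.7)/2 = 234.45.
Heron's formula: area = √(234.45·17.95·98.75·117.75) ≈ 6995.3.

area ≈ 6995.300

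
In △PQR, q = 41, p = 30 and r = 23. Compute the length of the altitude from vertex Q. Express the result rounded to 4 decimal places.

Semiperimeter s = (30 + 41 + 23)/2 = 47.
Heron's formula: area = √(47·17·6·24) ≈ 339.2.
The altitude from Q has length 2·area/q ≈ 16.546.

16.5463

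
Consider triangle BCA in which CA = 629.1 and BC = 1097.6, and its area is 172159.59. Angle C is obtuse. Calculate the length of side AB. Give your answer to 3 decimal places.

From area = ½·BC·CA·sin C, we get sin C = 2·area/(BC·CA) ≈ 0.49865.
Taking the obtuse solution, ∠C ≈ 150.09°.
Law of cosines then gives AB ≈ 1672.6.

1672.587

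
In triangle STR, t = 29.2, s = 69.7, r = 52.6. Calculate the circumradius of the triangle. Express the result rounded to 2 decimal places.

By the law of cosines, cos S = (t² + r² − s²) / (2·t·r) ≈ -0.40324, so ∠S ≈ 113.78°.
Circumradius = s/(2 sin S) ≈ 38.084.

38.08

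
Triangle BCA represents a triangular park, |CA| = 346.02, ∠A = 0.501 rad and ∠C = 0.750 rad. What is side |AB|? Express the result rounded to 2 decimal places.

The third angle is ∠B = π − ∠C − ∠A = 1.891 rad.
Law of sines: |AB| = |CA|·sin C/sin B ≈ 248.46.

248.46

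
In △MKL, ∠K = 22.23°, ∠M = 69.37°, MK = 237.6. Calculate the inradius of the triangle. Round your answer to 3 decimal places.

r ≈ 36.358

The third angle is ∠L = 180° − ∠M − ∠K = 88.40°.
Law of sines: KL = MK·sin M/sin L ≈ 222.45.
Law of sines: LM = MK·sin K/sin L ≈ 89.925.
Area = ½·MK·KL·sin K ≈ 9998.1.
Semiperimeter s = (222.45+89.925+237.6)/2 = 274.99.
Inradius = area/s = 9998.1/274.99 ≈ 36.358.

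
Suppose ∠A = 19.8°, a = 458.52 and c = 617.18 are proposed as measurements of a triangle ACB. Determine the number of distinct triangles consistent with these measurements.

2

c·sin A = 617.18·sin(19.8°) ≈ 209.1.
Since c sin A < a < c (209.1 < 458.52 < 617.18), two triangles exist.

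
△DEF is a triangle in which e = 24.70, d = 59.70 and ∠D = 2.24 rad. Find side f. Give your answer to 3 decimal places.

Law of sines: sin E = e·sin D/d ≈ 0.32450.
Since d ≥ e, only the acute value applies: ∠E ≈ 0.330 rad.
Then ∠F = π − ∠D − ∠E ≈ 0.571 rad.
Law of sines gives f = d·sin F/sin D ≈ 41.146.

41.146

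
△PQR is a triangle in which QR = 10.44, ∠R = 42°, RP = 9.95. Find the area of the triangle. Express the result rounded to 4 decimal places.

34.7540

Area = ½·QR·RP·sin R ≈ 34.754.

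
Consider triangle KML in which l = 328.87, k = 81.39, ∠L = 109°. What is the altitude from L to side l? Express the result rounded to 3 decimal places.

68.619

Law of sines: sin K = k·sin L/l ≈ 0.23400.
Since l ≥ k, only the acute value applies: ∠K ≈ 13.53°.
Then ∠M = 180° − ∠L − ∠K ≈ 57.47°.
Law of sines gives m = l·sin M/sin L ≈ 293.24.
Area = ½·l·k·sin M ≈ 11283.
The altitude from L has length 2·area/l ≈ 68.619.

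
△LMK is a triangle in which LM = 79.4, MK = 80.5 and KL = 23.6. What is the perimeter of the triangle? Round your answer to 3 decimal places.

Perimeter = 80.5 + 23.6 + 79.4 = 183.5.

perimeter ≈ 183.500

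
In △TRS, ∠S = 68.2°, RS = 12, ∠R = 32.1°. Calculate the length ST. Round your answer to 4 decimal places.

The third angle is ∠T = 180° − ∠R − ∠S = 79.70°.
Law of sines: ST = RS·sin R/sin T ≈ 6.4812.

6.4812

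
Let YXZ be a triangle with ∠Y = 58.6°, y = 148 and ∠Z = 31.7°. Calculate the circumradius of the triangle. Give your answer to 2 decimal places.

The third angle is ∠X = 180° − ∠Z − ∠Y = 89.70°.
Law of sines: x = y·sin X/sin Y ≈ 173.39.
Law of sines: z = y·sin Z/sin Y ≈ 91.113.
Circumradius = y/(2 sin Y) ≈ 86.697.

R ≈ 86.70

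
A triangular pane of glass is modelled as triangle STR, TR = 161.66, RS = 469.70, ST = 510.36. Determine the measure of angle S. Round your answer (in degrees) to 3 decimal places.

By the law of cosines, cos S = (RS² + ST² − TR²) / (2·RS·ST) ≈ 0.94894, so ∠S ≈ 18.39°.

∠S ≈ 18.389°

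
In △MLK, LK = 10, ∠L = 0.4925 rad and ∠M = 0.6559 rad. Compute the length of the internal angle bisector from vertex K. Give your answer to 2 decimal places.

The third angle is ∠K = π − ∠M − ∠L = 1.9932 rad.
Law of sines: KM = LK·sin L/sin M ≈ 7.7529.
Law of sines: ML = LK·sin K/sin M ≈ 14.956.
The bisector from K has length 2·LK·KM·cos(∠K/2)/(LK+KM) ≈ 4.7441.

t_K ≈ 4.74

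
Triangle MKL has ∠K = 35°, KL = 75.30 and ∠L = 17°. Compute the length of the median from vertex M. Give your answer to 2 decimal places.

21.79

The third angle is ∠M = 180° − ∠K − ∠L = 128.00°.
Law of sines: LM = KL·sin K/sin M ≈ 54.809.
Law of sines: MK = KL·sin L/sin M ≈ 27.938.
Median from M: ½√(2·LM² + 2·MK² − KL²) ≈ 21.789.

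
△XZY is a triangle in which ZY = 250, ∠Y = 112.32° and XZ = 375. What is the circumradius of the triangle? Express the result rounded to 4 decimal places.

Law of sines: sin X = ZY·sin Y/XZ ≈ 0.61672.
Since XZ ≥ ZY, only the acute value applies: ∠X ≈ 38.08°.
Then ∠Z = 180° − ∠Y − ∠X ≈ 29.60°.
Law of sines gives YX = XZ·sin Z/sin Y ≈ 200.25.
Circumradius = XZ/(2 sin Y) ≈ 202.69.

R ≈ 202.6858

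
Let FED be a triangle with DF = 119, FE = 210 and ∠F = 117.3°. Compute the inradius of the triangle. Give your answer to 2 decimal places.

By the law of cosines, ED² = DF² + FE² − 2·DF·FE·cos F = 81184, so ED ≈ 284.93.
Area = ½·DF·FE·sin F ≈ 11103.
Semiperimeter s = (284.93+119+210)/2 = 306.96.
Inradius = area/s = 11103/306.96 ≈ 36.171.

36.17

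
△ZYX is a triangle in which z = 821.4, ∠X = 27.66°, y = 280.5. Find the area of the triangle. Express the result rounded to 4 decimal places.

53479.2097

Area = ½·z·y·sin X ≈ 53479.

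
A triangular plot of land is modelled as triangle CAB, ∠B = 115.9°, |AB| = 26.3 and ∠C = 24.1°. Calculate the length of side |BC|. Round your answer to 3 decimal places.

41.401

The third angle is ∠A = 180° − ∠B − ∠C = 40.00°.
Law of sines: |BC| = |AB|·sin A/sin C ≈ 41.401.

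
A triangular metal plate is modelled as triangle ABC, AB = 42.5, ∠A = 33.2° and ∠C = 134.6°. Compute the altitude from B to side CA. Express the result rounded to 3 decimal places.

The third angle is ∠B = 180° − ∠C − ∠A = 12.20°.
Law of sines: BC = AB·sin A/sin C ≈ 32.683.
Law of sines: CA = AB·sin B/sin C ≈ 12.614.
Area = ½·AB·BC·sin B ≈ 146.77.
The altitude from B has length 2·area/CA ≈ 23.271.

h_B ≈ 23.271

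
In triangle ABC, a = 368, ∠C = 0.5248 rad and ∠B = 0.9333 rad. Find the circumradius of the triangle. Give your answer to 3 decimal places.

185.175

The third angle is ∠A = π − ∠B − ∠C = 1.6835 rad.
Law of sines: b = a·sin B/sin A ≈ 297.61.
Law of sines: c = a·sin C/sin A ≈ 185.56.
Circumradius = a/(2 sin A) ≈ 185.17.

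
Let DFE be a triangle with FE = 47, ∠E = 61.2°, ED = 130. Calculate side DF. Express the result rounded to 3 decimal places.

114.987

By the law of cosines, DF² = FE² + ED² − 2·FE·ED·cos E = 13222, so DF ≈ 114.99.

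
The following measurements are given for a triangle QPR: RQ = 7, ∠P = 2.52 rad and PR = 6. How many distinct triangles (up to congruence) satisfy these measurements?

1

PR·sin P = 6·sin(2.52 rad) ≈ 3.494.
Since ∠P is not acute, a triangle exists only if RQ > PR; here RQ > PR, so there is exactly one triangle.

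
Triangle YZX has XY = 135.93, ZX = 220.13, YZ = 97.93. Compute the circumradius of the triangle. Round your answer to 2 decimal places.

By the law of cosines, cos Y = (XY² + YZ² − ZX²) / (2·XY·YZ) ≈ -0.76587, so ∠Y ≈ 139.98°.
Circumradius = ZX/(2 sin Y) ≈ 171.18.

171.18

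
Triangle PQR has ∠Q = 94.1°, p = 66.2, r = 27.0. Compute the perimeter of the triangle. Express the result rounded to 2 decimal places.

By the law of cosines, q² = r² + p² − 2·r·p·cos Q = 5367, so q ≈ 73.26.
Semiperimeter s = (66.2+73.26+27)/2 = 83.23.
Perimeter = 66.2 + 73.26 + 27 = 166.46.

perimeter ≈ 166.46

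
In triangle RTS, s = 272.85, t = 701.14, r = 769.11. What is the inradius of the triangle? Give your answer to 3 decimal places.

109.507

Semiperimeter p = (769.11 + 701.14 + 272.85)/2 = 871.55.
Heron's formula: area = √(871.55·102.44·170.41·598.7) ≈ 95441.
Inradius = area/p = 95441/871.55 ≈ 109.51.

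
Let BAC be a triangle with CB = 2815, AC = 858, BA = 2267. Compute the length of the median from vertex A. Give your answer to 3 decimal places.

Median from A: ½√(2·BA² + 2·AC² − CB²) ≈ 978.1.

978.095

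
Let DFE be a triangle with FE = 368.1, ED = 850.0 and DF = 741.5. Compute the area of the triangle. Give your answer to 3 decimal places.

area ≈ 136156.170

Semiperimeter s = (368.1 + 850 + 741.5)/2 = 979.8.
Heron's formula: area = √(979.8·611.7·129.8·238.3) ≈ 1.3616e+05.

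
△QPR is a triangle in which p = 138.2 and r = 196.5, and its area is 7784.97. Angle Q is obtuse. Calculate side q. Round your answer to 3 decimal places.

From area = ½·p·r·sin Q, we get sin Q = 2·area/(p·r) ≈ 0.57335.
Taking the obtuse solution, ∠Q ≈ 2.531 rad.
Law of cosines then gives q ≈ 319.7.

319.704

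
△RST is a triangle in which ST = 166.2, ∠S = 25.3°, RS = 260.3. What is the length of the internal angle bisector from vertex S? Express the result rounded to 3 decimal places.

By the law of cosines, TR² = RS² + ST² − 2·RS·ST·cos S = 17154, so TR ≈ 130.97.
The bisector from S has length 2·RS·ST·cos(∠S/2)/(RS+ST) ≈ 197.94.

197.945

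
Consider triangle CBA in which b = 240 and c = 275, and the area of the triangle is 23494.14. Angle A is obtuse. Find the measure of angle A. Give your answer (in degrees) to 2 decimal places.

134.61

From area = ½·c·b·sin A, we get sin A = 2·area/(c·b) ≈ 0.71194.
Taking the obtuse solution, ∠A ≈ 134.61°.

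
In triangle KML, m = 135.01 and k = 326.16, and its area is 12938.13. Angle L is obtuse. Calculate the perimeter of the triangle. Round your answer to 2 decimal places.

From area = ½·k·m·sin L, we get sin L = 2·area/(k·m) ≈ 0.58763.
Taking the obtuse solution, ∠L ≈ 2.513 rad.
Law of cosines then gives l ≈ 442.57.
Perimeter = 326.16 + 135.01 + 442.57 = 903.74.

903.74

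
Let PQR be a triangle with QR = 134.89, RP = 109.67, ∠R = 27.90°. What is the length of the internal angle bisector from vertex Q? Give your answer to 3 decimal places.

By the law of cosines, PQ² = QR² + RP² − 2·QR·RP·cos R = 4075, so PQ ≈ 63.836.
Law of cosines again: cos Q = (PQ² + QR² − RP²)/(2·PQ·QR) ≈ 0.59476, so ∠Q ≈ 53.50°.
The bisector from Q has length 2·PQ·QR·cos(∠Q/2)/(PQ+QR) ≈ 77.385.

t_Q ≈ 77.385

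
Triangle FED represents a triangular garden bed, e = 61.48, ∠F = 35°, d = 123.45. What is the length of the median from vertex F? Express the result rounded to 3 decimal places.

88.676

By the law of cosines, f² = e² + d² − 2·e·d·cos F = 6585.4, so f ≈ 81.151.
Median from F: ½√(2·e² + 2·d² − f²) ≈ 88.676.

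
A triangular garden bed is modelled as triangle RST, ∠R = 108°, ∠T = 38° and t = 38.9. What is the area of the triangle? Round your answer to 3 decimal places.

The third angle is ∠S = 180° − ∠T − ∠R = 34.00°.
Law of sines: r = t·sin R/sin T ≈ 60.092.
Law of sines: s = t·sin S/sin T ≈ 35.332.
Area = ½·t·r·sin S ≈ 653.57.

area ≈ 653.575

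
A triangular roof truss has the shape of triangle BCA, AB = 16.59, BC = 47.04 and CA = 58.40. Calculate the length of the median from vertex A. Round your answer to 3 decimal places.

35.912

Median from A: ½√(2·CA² + 2·AB² − BC²) ≈ 35.912.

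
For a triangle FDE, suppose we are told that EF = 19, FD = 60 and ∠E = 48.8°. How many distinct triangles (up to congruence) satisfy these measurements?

EF·sin E = 19·sin(48.8°) ≈ 14.3.
Since FD ≥ EF, exactly one triangle exists.

1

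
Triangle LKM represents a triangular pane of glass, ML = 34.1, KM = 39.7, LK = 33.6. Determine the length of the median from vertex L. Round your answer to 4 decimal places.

Median from L: ½√(2·ML² + 2·LK² − KM²) ≈ 27.42.

m_L ≈ 27.4201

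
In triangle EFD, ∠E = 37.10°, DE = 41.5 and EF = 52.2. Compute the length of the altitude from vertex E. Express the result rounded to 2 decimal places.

By the law of cosines, FD² = DE² + EF² − 2·DE·EF·cos E = 991.48, so FD ≈ 31.488.
Area = ½·DE·EF·sin E ≈ 653.36.
The altitude from E has length 2·area/FD ≈ 41.5.

41.50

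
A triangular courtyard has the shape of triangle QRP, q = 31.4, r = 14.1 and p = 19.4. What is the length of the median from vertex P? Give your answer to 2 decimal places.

22.32

Median from P: ½√(2·q² + 2·r² − p²) ≈ 22.323.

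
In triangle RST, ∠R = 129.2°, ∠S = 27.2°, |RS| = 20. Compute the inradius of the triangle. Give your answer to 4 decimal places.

The third angle is ∠T = 180° − ∠R − ∠S = 23.60°.
Law of sines: |ST| = |RS|·sin R/sin T ≈ 38.713.
Law of sines: |TR| = |RS|·sin S/sin T ≈ 22.835.
Area = ½·|RS|·|ST|·sin S ≈ 176.96.
Semiperimeter s = (38.713+22.835+20)/2 = 40.774.
Inradius = area/s = 176.96/40.774 ≈ 4.34.

r ≈ 4.3400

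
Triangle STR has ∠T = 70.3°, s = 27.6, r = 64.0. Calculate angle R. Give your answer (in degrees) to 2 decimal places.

84.29

By the law of cosines, t² = r² + s² − 2·r·s·cos T = 3666.9, so t ≈ 60.555.
Law of cosines again: cos R = (s² + t² − r²)/(2·s·t) ≈ 0.09951, so ∠R ≈ 84.29°.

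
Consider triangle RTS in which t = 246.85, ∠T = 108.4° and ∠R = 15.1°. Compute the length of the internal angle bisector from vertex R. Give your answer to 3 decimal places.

The third angle is ∠S = 180° − ∠R − ∠T = 56.50°.
Law of sines: r = t·sin R/sin T ≈ 67.77.
Law of sines: s = t·sin S/sin T ≈ 216.94.
The bisector from R has length 2·t·s·cos(∠R/2)/(t+s) ≈ 228.93.

228.926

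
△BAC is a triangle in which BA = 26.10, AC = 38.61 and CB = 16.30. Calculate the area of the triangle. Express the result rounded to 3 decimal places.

163.594

Semiperimeter s = (38.61 + 16.3 + 26.1)/2 = 40.505.
Heron's formula: area = √(40.505·1.895·24.205·14.405) ≈ 163.59.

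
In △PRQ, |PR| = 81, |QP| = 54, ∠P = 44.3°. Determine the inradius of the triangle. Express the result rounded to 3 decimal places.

15.935

By the law of cosines, |RQ|² = |QP|² + |PR|² − 2·|QP|·|PR|·cos P = 3216.1, so |RQ| ≈ 56.711.
Area = ½·|QP|·|PR|·sin P ≈ 1527.4.
Semiperimeter s = (56.711+54+81)/2 = 95.855.
Inradius = area/s = 1527.4/95.855 ≈ 15.935.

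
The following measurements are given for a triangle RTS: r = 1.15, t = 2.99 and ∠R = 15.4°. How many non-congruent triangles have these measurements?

2

t·sin R = 2.99·sin(15.4°) ≈ 0.794.
Since t sin R < r < t (0.794 < 1.15 < 2.99), two triangles exist.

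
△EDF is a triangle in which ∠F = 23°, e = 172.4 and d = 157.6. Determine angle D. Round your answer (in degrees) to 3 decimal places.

∠D ≈ 66.069°

By the law of cosines, f² = e² + d² − 2·e·d·cos F = 4538.8, so f ≈ 67.371.
Law of cosines again: cos D = (f² + e² − d²)/(2·f·e) ≈ 0.40564, so ∠D ≈ 66.07°.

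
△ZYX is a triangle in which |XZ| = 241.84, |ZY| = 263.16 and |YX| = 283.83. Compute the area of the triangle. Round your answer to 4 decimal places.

29554.5561

Semiperimeter s = (283.83 + 241.84 + 263.16)/2 = 394.41.
Heron's formula: area = √(394.41·110.58·152.57·131.25) ≈ 29555.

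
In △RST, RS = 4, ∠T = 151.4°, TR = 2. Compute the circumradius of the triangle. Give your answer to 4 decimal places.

4.1781

Law of sines: sin S = TR·sin T/RS ≈ 0.23935.
Since RS ≥ TR, only the acute value applies: ∠S ≈ 13.85°.
Then ∠R = 180° − ∠T − ∠S ≈ 14.75°.
Law of sines gives ST = RS·sin R/sin T ≈ 2.1278.
Circumradius = RS/(2 sin T) ≈ 4.1781.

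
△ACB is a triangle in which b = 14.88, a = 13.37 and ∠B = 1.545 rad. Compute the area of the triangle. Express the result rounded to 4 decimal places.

Law of sines: sin A = a·sin B/b ≈ 0.89822.
Since b ≥ a, only the acute value applies: ∠A ≈ 1.116 rad.
Then ∠C = π − ∠B − ∠A ≈ 0.481 rad.
Law of sines gives c = b·sin C/sin B ≈ 6.8852.
Area = ½·b·a·sin C ≈ 46.012.

46.0124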